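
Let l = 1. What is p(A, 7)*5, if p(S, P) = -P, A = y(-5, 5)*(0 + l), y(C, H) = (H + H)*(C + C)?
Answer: -35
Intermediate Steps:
y(C, H) = 4*C*H (y(C, H) = (2*H)*(2*C) = 4*C*H)
A = -100 (A = (4*(-5)*5)*(0 + 1) = -100*1 = -100)
p(A, 7)*5 = -1*7*5 = -7*5 = -35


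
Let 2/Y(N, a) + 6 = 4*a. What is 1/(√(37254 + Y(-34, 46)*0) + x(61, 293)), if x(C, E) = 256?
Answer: 128/14141 - √37254/28282 ≈ 0.0022271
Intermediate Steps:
Y(N, a) = 2/(-6 + 4*a)
1/(√(37254 + Y(-34, 46)*0) + x(61, 293)) = 1/(√(37254 + 0/(-3 + 2*46)) + 256) = 1/(√(37254 + 0/(-3 + 92)) + 256) = 1/(√(37254 + 0/89) + 256) = 1/(√(37254 + (1/89)*0) + 256) = 1/(√(37254 + 0) + 256) = 1/(√37254 + 256) = 1/(256 + √37254)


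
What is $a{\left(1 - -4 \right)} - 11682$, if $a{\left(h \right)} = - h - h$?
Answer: $-11692$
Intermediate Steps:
$a{\left(h \right)} = - 2 h$
$a{\left(1 - -4 \right)} - 11682 = - 2 \left(1 - -4\right) - 11682 = - 2 \left(1 + 4\right) - 11682 = \left(-2\right) 5 - 11682 = -10 - 11682 = -11692$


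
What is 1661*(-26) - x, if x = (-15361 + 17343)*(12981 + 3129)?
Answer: -31973206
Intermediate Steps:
x = 31930020 (x = 1982*16110 = 31930020)
1661*(-26) - x = 1661*(-26) - 1*31930020 = -43186 - 31930020 = -31973206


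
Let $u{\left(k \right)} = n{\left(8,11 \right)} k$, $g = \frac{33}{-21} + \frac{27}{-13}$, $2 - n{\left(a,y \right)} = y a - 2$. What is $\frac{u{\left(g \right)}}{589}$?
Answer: $\frac{3984}{7657} \approx 0.52031$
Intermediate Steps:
$n{\left(a,y \right)} = 4 - a y$ ($n{\left(a,y \right)} = 2 - \left(y a - 2\right) = 2 - \left(a y - 2\right) = 2 - \left(-2 + a y\right) = 4 - a y$)
$g = - \frac{332}{91}$ ($g = 33 \left(- \frac{1}{21}\right) + 27 \left(- \frac{1}{13}\right) = - \frac{11}{7} - \frac{27}{13} = - \frac{332}{91} \approx -3.6483$)
$u{\left(k \right)} = - 84 k$ ($u{\left(k \right)} = \left(4 - 8 \cdot 11\right) k = \left(4 - 88\right) k = - 84 k$)
$\frac{u{\left(g \right)}}{589} = \frac{\left(-84\right) \left(- \frac{332}{91}\right)}{589} = \frac{3984}{13} \cdot \frac{1}{589} = \frac{3984}{7657}$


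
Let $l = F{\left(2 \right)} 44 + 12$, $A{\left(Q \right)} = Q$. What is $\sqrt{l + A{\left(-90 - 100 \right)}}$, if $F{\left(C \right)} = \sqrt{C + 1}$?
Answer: $\sqrt{-178 + 44 \sqrt{3}} \approx 10.089 i$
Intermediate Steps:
$F{\left(C \right)} = \sqrt{1 + C}$
$l = 12 + 44 \sqrt{3}$ ($l = \sqrt{1 + 2} \cdot 44 + 12 = \sqrt{3} \cdot 44 + 12 = 44 \sqrt{3} + 12 = 12 + 44 \sqrt{3} \approx 88.21$)
$\sqrt{l + A{\left(-90 - 100 \right)}} = \sqrt{\left(12 + 44 \sqrt{3}\right) - 190} = \sqrt{-178 + 44 \sqrt{3}}$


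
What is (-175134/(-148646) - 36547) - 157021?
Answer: -14386466897/74323 ≈ -1.9357e+5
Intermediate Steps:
(-175134/(-148646) - 36547) - 157021 = (-175134*(-1/148646) - 36547) - 157021 = (87567/74323 - 36547) - 157021 = -2716195114/74323 - 157021 = -14386466897/74323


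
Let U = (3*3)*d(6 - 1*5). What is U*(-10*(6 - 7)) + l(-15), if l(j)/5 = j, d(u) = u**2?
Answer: 15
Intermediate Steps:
l(j) = 5*j
U = 9 (U = (3*3)*(6 - 1*5)**2 = 9*(6 - 5)**2 = 9*1**2 = 9*1 = 9)
U*(-10*(6 - 7)) + l(-15) = 9*(-10*(6 - 7)) + 5*(-15) = 9*(-10*(-1)) - 75 = 9*10 - 75 = 90 - 75 = 15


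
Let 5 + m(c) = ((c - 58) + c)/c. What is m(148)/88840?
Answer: -251/6574160 ≈ -3.8180e-5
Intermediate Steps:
m(c) = -5 + (-58 + 2*c)/c (m(c) = -5 + ((c - 58) + c)/c = -5 + ((-58 + c) + c)/c = -5 + (-58 + 2*c)/c)
m(148)/88840 = (-3 - 58/148)/88840 = (-3 - 58*1/148)*(1/88840) = (-3 - 29/74)*(1/88840) = -251/74*1/88840 = -251/6574160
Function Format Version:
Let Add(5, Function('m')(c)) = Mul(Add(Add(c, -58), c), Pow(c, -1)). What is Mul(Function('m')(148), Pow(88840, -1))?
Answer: Rational(-251, 6574160) ≈ -3.8180e-5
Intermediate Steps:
Function('m')(c) = Add(-5, Mul(Pow(c, -1), Add(-58, Mul(2, c)))) (Function('m')(c) = Add(-5, Mul(Add(Add(c, -58), c), Pow(c, -1))) = Add(-5, Mul(Add(Add(-58, c), c), Pow(c, -1))) = Add(-5, Mul(Add(-58, Mul(2, c)), Pow(c, -1))) = Add(-5, Mul(Pow(c, -1), Add(-58, Mul(2, c)))))
Mul(Function('m')(148), Pow(88840, -1)) = Mul(Add(-3, Mul(-58, Pow(148, -1))), Pow(88840, -1)) = Mul(Add(-3, Mul(-58, Rational(1, 148))), Rational(1, 88840)) = Mul(Add(-3, Rational(-29, 74)), Rational(1, 88840)) = Mul(Rational(-251, 74), Rational(1, 88840)) = Rational(-251, 6574160)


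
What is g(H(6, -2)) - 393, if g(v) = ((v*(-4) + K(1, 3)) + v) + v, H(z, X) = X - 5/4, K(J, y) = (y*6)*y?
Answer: -665/2 ≈ -332.50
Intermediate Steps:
K(J, y) = 6*y**2 (K(J, y) = (6*y)*y = 6*y**2)
H(z, X) = -5/4 + X (H(z, X) = X - 5/4 = -5/4 + X)
g(v) = 54 - 2*v (g(v) = ((v*(-4) + 6*3**2) + v) + v = ((-4*v + 6*9) + v) + v = ((-4*v + 54) + v) + v = ((54 - 4*v) + v) + v = (54 - 3*v) + v = 54 - 2*v)
g(H(6, -2)) - 393 = (54 - 2*(-5/4 - 2)) - 393 = (54 - 2*(-13/4)) - 393 = (54 + 13/2) - 393 = 121/2 - 393 = -665/2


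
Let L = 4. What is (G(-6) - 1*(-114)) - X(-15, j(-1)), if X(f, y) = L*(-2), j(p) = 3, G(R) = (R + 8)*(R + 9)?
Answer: 128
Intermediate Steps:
G(R) = (8 + R)*(9 + R)
X(f, y) = -8 (X(f, y) = 4*(-2) = -8)
(G(-6) - 1*(-114)) - X(-15, j(-1)) = ((72 + (-6)² + 17*(-6)) - 1*(-114)) - 1*(-8) = ((72 + 36 - 102) + 114) + 8 = (6 + 114) + 8 = 120 + 8 = 128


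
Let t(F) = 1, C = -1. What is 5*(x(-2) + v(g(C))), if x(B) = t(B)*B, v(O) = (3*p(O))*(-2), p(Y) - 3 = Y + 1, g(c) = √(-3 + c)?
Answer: -130 - 60*I ≈ -130.0 - 60.0*I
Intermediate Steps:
p(Y) = 4 + Y (p(Y) = 3 + (Y + 1) = 3 + (1 + Y) = 4 + Y)
v(O) = -24 - 6*O (v(O) = (3*(4 + O))*(-2) = (12 + 3*O)*(-2) = -24 - 6*O)
x(B) = B (x(B) = 1*B = B)
5*(x(-2) + v(g(C))) = 5*(-2 + (-24 - 6*√(-3 - 1))) = 5*(-2 + (-24 - 12*I)) = 5*(-26 - 12*I) = -130 - 60*I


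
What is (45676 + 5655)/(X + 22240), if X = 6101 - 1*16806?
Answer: 51331/11535 ≈ 4.4500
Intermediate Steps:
X = -10705 (X = 6101 - 16806 = -10705)
(45676 + 5655)/(X + 22240) = (45676 + 5655)/(-10705 + 22240) = 51331/11535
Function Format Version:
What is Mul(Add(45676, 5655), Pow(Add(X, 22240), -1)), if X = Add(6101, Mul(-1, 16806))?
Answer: Rational(51331, 11535) ≈ 4.4500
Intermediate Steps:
X = -10705 (X = Add(6101, -16806) = -10705)
Mul(Add(45676, 5655), Pow(Add(X, 22240), -1)) = Mul(Add(45676, 5655), Pow(Add(-10705, 22240), -1)) = Mul(51331, Pow(11535, -1)) = Mul(51331, Rational(1, 11535)) = Rational(51331, 11535)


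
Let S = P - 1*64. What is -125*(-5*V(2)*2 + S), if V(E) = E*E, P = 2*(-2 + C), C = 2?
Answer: 13000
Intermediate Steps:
P = 0 (P = 2*(-2 + 2) = 2*0 = 0)
S = -64 (S = 0 - 1*64 = 0 - 64 = -64)
V(E) = E²
-125*(-5*V(2)*2 + S) = -125*(-5*2²*2 - 64) = -125*(-5*4*2 - 64) = -125*(-20*2 - 64) = -125*(-40 - 64) = -125*(-104) = 13000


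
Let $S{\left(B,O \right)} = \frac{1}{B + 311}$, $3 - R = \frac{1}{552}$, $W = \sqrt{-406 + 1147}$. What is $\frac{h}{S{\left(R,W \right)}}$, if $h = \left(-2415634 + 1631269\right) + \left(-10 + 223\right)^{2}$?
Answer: $- \frac{10673996641}{46} \approx -2.3204 \cdot 10^{8}$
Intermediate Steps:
$W = \sqrt{741} \approx 27.221$
$h = -738996$ ($h = -784365 + 213^{2} = -784365 + 45369 = -738996$)
$R = \frac{1655}{552}$ ($R = 3 - \frac{1}{552} = \frac{1655}{552} \approx 2.9982$)
$S{\left(B,O \right)} = \frac{1}{311 + B}$
$\frac{h}{S{\left(R,W \right)}} = - \frac{738996}{\frac{1}{311 + \frac{1655}{552}}} = - \frac{738996}{\frac{1}{\frac{173327}{552}}} = - \frac{738996}{\frac{552}{173327}} = \left(-738996\right) \frac{173327}{552} = - \frac{10673996641}{46}$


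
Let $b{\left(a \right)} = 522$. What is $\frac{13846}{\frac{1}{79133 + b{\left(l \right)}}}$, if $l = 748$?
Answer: $1102903130$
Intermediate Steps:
$\frac{13846}{\frac{1}{79133 + b{\left(l \right)}}} = \frac{13846}{\frac{1}{79133 + 522}} = \frac{13846}{\frac{1}{79655}} = 13846 \frac{1}{\frac{1}{79655}} = 13846 \cdot 79655 = 1102903130$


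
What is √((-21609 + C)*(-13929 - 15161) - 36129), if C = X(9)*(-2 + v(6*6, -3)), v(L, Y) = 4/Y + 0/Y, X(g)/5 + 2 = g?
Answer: √5687671629/3 ≈ 25139.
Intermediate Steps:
X(g) = -10 + 5*g
v(L, Y) = 4/Y (v(L, Y) = 4/Y + 0 = 4/Y)
C = -350/3 (C = (-10 + 5*9)*(-2 + 4/(-3)) = (-10 + 45)*(-2 + 4*(-⅓)) = 35*(-2 - 4/3) = 35*(-10/3) = -350/3 ≈ -116.67)
√((-21609 + C)*(-13929 - 15161) - 36129) = √((-21609 - 350/3)*(-13929 - 15161) - 36129) = √(-65177/3*(-29090) - 36129) = √(1895998930/3 - 36129) = √(1895890543/3) = √5687671629/3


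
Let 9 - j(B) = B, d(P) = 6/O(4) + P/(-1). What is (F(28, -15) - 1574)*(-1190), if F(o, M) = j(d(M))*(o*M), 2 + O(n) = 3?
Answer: -4124540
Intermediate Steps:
O(n) = 1 (O(n) = -2 + 3 = 1)
d(P) = 6 - P (d(P) = 6/1 + P/(-1) = 6*1 + P*(-1) = 6 - P)
j(B) = 9 - B
F(o, M) = M*o*(3 + M) (F(o, M) = (9 - (6 - M))*(o*M) = (9 + (-6 + M))*(M*o) = (3 + M)*(M*o) = M*o*(3 + M))
(F(28, -15) - 1574)*(-1190) = (-15*28*(3 - 15) - 1574)*(-1190) = (-15*28*(-12) - 1574)*(-1190) = (5040 - 1574)*(-1190) = 3466*(-1190) = -4124540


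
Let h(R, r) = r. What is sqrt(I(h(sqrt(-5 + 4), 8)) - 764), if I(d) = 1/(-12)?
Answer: I*sqrt(27507)/6 ≈ 27.642*I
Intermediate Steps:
I(d) = -1/12
sqrt(I(h(sqrt(-5 + 4), 8)) - 764) = sqrt(-1/12 - 764) = sqrt(-9169/12) = I*sqrt(27507)/6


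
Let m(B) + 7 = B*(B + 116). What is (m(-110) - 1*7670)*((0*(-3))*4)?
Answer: 0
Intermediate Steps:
m(B) = -7 + B*(116 + B) (m(B) = -7 + B*(B + 116) = -7 + B*(116 + B))
(m(-110) - 1*7670)*((0*(-3))*4) = ((-7 + (-110)² + 116*(-110)) - 1*7670)*((0*(-3))*4) = ((-7 + 12100 - 12760) - 7670)*(0*4) = (-667 - 7670)*0 = -8337*0 = 0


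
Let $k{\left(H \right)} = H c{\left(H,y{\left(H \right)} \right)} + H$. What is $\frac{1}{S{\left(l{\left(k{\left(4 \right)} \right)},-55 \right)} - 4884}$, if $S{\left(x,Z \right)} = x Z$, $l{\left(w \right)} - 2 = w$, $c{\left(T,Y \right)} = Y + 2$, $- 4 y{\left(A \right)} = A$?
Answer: $- \frac{1}{5434} \approx -0.00018403$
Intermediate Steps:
$y{\left(A \right)} = - \frac{A}{4}$
$c{\left(T,Y \right)} = 2 + Y$
$k{\left(H \right)} = H + H \left(2 - \frac{H}{4}\right)$ ($k{\left(H \right)} = H \left(2 - \frac{H}{4}\right) + H = H + H \left(2 - \frac{H}{4}\right)$)
$l{\left(w \right)} = 2 + w$
$S{\left(x,Z \right)} = Z x$
$\frac{1}{S{\left(l{\left(k{\left(4 \right)} \right)},-55 \right)} - 4884} = \frac{1}{- 55 \left(2 + \frac{1}{4} \cdot 4 \left(12 - 4\right)\right) - 4884} = \frac{1}{- 55 \left(2 + \frac{1}{4} \cdot 4 \cdot 8\right) - 4884} = \frac{1}{- 55 \left(2 + 8\right) - 4884} = \frac{1}{\left(-55\right) 10 - 4884} = \frac{1}{-550 - 4884} = \frac{1}{-5434} = - \frac{1}{5434}$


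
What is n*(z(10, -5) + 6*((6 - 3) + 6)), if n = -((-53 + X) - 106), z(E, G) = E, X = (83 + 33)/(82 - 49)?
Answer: 328384/33 ≈ 9951.0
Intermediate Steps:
X = 116/33 ≈ 3.5152
n = 5131/33 (n = -((-53 + 116/33) - 106) = -(-1633/33 - 106) = -1*(-5131/33) = 5131/33 ≈ 155.48)
n*(z(10, -5) + 6*((6 - 3) + 6)) = 5131*(10 + 6*((6 - 3) + 6))/33 = 5131*(10 + 6*(3 + 6))/33 = 5131*(10 + 6*9)/33 = 5131*(10 + 54)/33 = (5131/33)*64 = 328384/33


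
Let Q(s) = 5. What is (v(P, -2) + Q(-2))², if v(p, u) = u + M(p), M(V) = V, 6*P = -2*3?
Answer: 4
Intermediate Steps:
P = -1 (P = (-2*3)/6 = (⅙)*(-6) = -1)
v(p, u) = p + u (v(p, u) = u + p = p + u)
(v(P, -2) + Q(-2))² = ((-1 - 2) + 5)² = (-3 + 5)² = 2² = 4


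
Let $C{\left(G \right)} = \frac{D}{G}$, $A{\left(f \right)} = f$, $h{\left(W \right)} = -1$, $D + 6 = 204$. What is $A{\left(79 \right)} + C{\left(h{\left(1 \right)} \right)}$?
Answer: $-119$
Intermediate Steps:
$D = 198$ ($D = -6 + 204 = 198$)
$C{\left(G \right)} = \frac{198}{G}$
$A{\left(79 \right)} + C{\left(h{\left(1 \right)} \right)} = 79 + \frac{198}{-1} = 79 + 198 \left(-1\right) = 79 - 198 = -119$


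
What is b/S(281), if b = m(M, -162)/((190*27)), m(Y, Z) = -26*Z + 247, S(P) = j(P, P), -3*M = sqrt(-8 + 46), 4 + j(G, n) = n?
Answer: 4459/1421010 ≈ 0.0031379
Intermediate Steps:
j(G, n) = -4 + n
M = -sqrt(38)/3 (M = -sqrt(-8 + 46)/3 = -sqrt(38)/3 ≈ -2.0548)
S(P) = -4 + P
m(Y, Z) = 247 - 26*Z
b = 4459/5130 (b = (247 - 26*(-162))/((190*27)) = (247 + 4212)/5130 = 4459*(1/5130) = 4459/5130 ≈ 0.86920)
b/S(281) = 4459/(5130*(-4 + 281)) = (4459/5130)/277 = (4459/5130)*(1/277) = 4459/1421010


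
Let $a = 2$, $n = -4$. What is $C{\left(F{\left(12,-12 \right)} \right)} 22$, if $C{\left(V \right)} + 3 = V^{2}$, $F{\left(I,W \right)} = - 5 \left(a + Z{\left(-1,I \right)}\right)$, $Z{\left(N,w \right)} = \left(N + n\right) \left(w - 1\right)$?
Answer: $1544884$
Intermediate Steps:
$Z{\left(N,w \right)} = \left(-1 + w\right) \left(-4 + N\right)$ ($Z{\left(N,w \right)} = \left(N - 4\right) \left(w - 1\right) = \left(-4 + N\right) \left(-1 + w\right) = \left(-1 + w\right) \left(-4 + N\right)$)
$F{\left(I,W \right)} = -35 + 25 I$ ($F{\left(I,W \right)} = - 5 \left(2 - \left(-5 + 5 I\right)\right) = - 5 \left(7 - 5 I\right) = -35 + 25 I$)
$C{\left(V \right)} = -3 + V^{2}$
$C{\left(F{\left(12,-12 \right)} \right)} 22 = \left(-3 + \left(-35 + 25 \cdot 12\right)^{2}\right) 22 = \left(-3 + \left(-35 + 300\right)^{2}\right) 22 = \left(-3 + 265^{2}\right) 22 = \left(-3 + 70225\right) 22 = 70222 \cdot 22 = 1544884$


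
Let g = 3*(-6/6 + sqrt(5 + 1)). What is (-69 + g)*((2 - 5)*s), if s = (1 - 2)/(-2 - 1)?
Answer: 72 - 3*sqrt(6) ≈ 64.651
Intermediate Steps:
s = 1/3 (s = -1/(-3) = -1*(-1/3) = 1/3 ≈ 0.33333)
g = -3 + 3*sqrt(6) (g = 3*(-6*1/6 + sqrt(6)) = 3*(-1 + sqrt(6)) = -3 + 3*sqrt(6) ≈ 4.3485)
(-69 + g)*((2 - 5)*s) = (-69 + (-3 + 3*sqrt(6)))*((2 - 5)*(1/3)) = (-72 + 3*sqrt(6))*(-3*1/3) = (-72 + 3*sqrt(6))*(-1) = 72 - 3*sqrt(6)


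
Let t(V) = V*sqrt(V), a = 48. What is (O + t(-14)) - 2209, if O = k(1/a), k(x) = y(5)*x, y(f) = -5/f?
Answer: -106033/48 - 14*I*sqrt(14) ≈ -2209.0 - 52.383*I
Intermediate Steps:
t(V) = V**(3/2)
k(x) = -x (k(x) = (-5/5)*x = (-5*1/5)*x = -x)
O = -1/48 ≈ -0.020833
(O + t(-14)) - 2209 = (-1/48 + (-14)**(3/2)) - 2209 = (-1/48 - 14*I*sqrt(14)) - 2209 = -106033/48 - 14*I*sqrt(14)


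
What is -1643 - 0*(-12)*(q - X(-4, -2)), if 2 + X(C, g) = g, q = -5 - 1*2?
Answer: -1643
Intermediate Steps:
q = -7 (q = -5 - 2 = -7)
X(C, g) = -2 + g
-1643 - 0*(-12)*(q - X(-4, -2)) = -1643 - 0*(-12)*(-7 - (-2 - 2)) = -1643 - 0*(-7 - 1*(-4)) = -1643 - 0*(-7 + 4) = -1643 - 0*(-3) = -1643 - 1*0 = -1643 + 0 = -1643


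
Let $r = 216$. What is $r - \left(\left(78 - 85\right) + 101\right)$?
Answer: $122$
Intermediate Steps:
$r - \left(\left(78 - 85\right) + 101\right) = 216 - \left(\left(78 - 85\right) + 101\right) = 216 - \left(-7 + 101\right) = 216 - 94 = 122$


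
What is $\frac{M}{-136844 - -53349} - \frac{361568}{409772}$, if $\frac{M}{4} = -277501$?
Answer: $\frac{106164859732}{8553478285} \approx 12.412$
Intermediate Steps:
$M = -1110004$ ($M = 4 \left(-277501\right) = -1110004$)
$\frac{M}{-136844 - -53349} - \frac{361568}{409772} = - \frac{1110004}{-136844 - -53349} - \frac{361568}{409772} = - \frac{1110004}{-136844 + 53349} - \frac{90392}{102443} = - \frac{1110004}{-83495} - \frac{90392}{102443} = \left(-1110004\right) \left(- \frac{1}{83495}\right) - \frac{90392}{102443} = \frac{1110004}{83495} - \frac{90392}{102443} = \frac{106164859732}{8553478285}$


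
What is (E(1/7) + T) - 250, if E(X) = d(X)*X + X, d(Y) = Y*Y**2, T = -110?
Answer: -864016/2401 ≈ -359.86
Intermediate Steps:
d(Y) = Y**3
E(X) = X + X**4 (E(X) = X**3*X + X = X**4 + X = X + X**4)
(E(1/7) + T) - 250 = ((1/7 + (1/7)**4) - 110) - 250 = ((1/7 + 1/2401) - 110) - 250 = (344/2401 - 110) - 250 = -263766/2401 - 250 = -864016/2401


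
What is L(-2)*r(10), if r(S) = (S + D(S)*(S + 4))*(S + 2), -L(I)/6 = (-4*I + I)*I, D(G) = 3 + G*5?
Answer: 649728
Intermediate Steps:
D(G) = 3 + 5*G
L(I) = 18*I**2 (L(I) = -6*(-4*I + I)*I = -6*(-3*I)*I = -(-18)*I**2 = 18*I**2)
r(S) = (2 + S)*(S + (3 + 5*S)*(4 + S)) (r(S) = (S + (3 + 5*S)*(S + 4))*(S + 2) = (S + (3 + 5*S)*(4 + S))*(2 + S) = (2 + S)*(S + (3 + 5*S)*(4 + S)))
L(-2)*r(10) = (18*(-2)**2)*(24 + 5*10**3 + 34*10**2 + 60*10) = (18*4)*(24 + 5*1000 + 34*100 + 600) = 72*(24 + 5000 + 3400 + 600) = 72*9024 = 649728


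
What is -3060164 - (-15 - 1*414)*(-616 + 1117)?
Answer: -2845235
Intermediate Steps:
-3060164 - (-15 - 1*414)*(-616 + 1117) = -3060164 - (-15 - 414)*501 = -3060164 - (-429)*501 = -3060164 - 1*(-214929) = -3060164 + 214929 = -2845235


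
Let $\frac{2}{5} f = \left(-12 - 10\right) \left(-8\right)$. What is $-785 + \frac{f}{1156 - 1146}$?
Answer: $-741$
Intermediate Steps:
$f = 440$ ($f = \frac{5 \left(-12 - 10\right) \left(-8\right)}{2} = \frac{5 \left(\left(-22\right) \left(-8\right)\right)}{2} = \frac{5}{2} \cdot 176 = 440$)
$-785 + \frac{f}{1156 - 1146} = -785 + \frac{440}{1156 - 1146} = -785 + \frac{440}{10} = -785 + 440 \cdot \frac{1}{10} = -785 + 44 = -741$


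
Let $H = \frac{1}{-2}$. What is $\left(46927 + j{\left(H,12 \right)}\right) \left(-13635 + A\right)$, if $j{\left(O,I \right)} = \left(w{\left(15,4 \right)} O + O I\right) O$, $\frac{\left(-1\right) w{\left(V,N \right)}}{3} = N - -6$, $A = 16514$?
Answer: $\frac{270179755}{2} \approx 1.3509 \cdot 10^{8}$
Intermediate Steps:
$H = - \frac{1}{2} \approx -0.5$
$w{\left(V,N \right)} = -18 - 3 N$ ($w{\left(V,N \right)} = - 3 \left(N - -6\right) = - 3 \left(N + 6\right) = - 3 \left(6 + N\right) = -18 - 3 N$)
$j{\left(O,I \right)} = O \left(- 30 O + I O\right)$ ($j{\left(O,I \right)} = \left(\left(-18 - 12\right) O + O I\right) O = \left(\left(-18 - 12\right) O + I O\right) O = \left(- 30 O + I O\right) O = O \left(- 30 O + I O\right)$)
$\left(46927 + j{\left(H,12 \right)}\right) \left(-13635 + A\right) = \left(46927 + \left(- \frac{1}{2}\right)^{2} \left(-30 + 12\right)\right) \left(-13635 + 16514\right) = \left(46927 + \frac{1}{4} \left(-18\right)\right) 2879 = \left(46927 - \frac{9}{2}\right) 2879 = \frac{93845}{2} \cdot 2879 = \frac{270179755}{2}$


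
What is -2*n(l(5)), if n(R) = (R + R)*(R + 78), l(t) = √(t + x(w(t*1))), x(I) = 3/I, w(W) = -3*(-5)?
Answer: -104/5 - 312*√130/5 ≈ -732.27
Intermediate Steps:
w(W) = 15
l(t) = √(⅕ + t) (l(t) = √(t + 3/15) = √(t + 3*(1/15)) = √(t + ⅕) = √(⅕ + t))
n(R) = 2*R*(78 + R) (n(R) = (2*R)*(78 + R) = 2*R*(78 + R))
-2*n(l(5)) = -4*√(5 + 25*5)/5*(78 + √(5 + 25*5)/5) = -4*√(5 + 125)/5*(78 + √(5 + 125)/5) = -4*√130/5*(78 + √130/5) = -4*√130*(78 + √130/5)/5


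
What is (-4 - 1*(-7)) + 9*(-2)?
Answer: -15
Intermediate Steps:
(-4 - 1*(-7)) + 9*(-2) = (-4 + 7) - 18 = 3 - 18 = -15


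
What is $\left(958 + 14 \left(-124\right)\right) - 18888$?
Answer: $-19666$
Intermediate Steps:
$\left(958 + 14 \left(-124\right)\right) - 18888 = \left(958 - 1736\right) - 18888 = -778 - 18888 = -19666$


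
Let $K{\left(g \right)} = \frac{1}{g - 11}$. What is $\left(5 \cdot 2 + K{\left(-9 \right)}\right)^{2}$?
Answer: $\frac{39601}{400} \approx 99.002$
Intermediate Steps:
$K{\left(g \right)} = \frac{1}{-11 + g}$
$\left(5 \cdot 2 + K{\left(-9 \right)}\right)^{2} = \left(5 \cdot 2 + \frac{1}{-11 - 9}\right)^{2} = \left(10 + \frac{1}{-20}\right)^{2} = \left(10 - \frac{1}{20}\right)^{2} = \left(\frac{199}{20}\right)^{2} = \frac{39601}{400}$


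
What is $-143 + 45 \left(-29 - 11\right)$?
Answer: $-1943$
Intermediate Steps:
$-143 + 45 \left(-29 - 11\right) = -143 + 45 \left(-40\right) = -143 - 1800 = -1943$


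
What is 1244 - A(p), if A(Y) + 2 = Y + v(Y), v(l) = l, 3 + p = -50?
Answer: 1352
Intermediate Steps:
p = -53 (p = -3 - 50 = -53)
A(Y) = -2 + 2*Y (A(Y) = -2 + (Y + Y) = -2 + 2*Y)
1244 - A(p) = 1244 - (-2 + 2*(-53)) = 1244 - (-2 - 106) = 1244 - 1*(-108) = 1244 + 108 = 1352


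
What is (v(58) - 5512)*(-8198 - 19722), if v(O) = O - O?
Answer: 153895040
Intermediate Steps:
v(O) = 0
(v(58) - 5512)*(-8198 - 19722) = (0 - 5512)*(-8198 - 19722) = -5512*(-27920) = 153895040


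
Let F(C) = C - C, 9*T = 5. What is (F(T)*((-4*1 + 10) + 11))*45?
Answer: 0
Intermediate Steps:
T = 5/9 (T = (⅑)*5 = 5/9 ≈ 0.55556)
F(C) = 0
(F(T)*((-4*1 + 10) + 11))*45 = (0*((-4*1 + 10) + 11))*45 = (0*((-4 + 10) + 11))*45 = (0*(6 + 11))*45 = (0*17)*45 = 0*45 = 0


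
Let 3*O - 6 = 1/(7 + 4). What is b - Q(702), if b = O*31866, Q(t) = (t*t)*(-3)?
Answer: 16974206/11 ≈ 1.5431e+6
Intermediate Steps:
O = 67/33 (O = 2 + 1/(3*(7 + 4)) = 2 + (⅓)/11 = 2 + (⅓)*(1/11) = 2 + 1/33 = 67/33 ≈ 2.0303)
Q(t) = -3*t² (Q(t) = t²*(-3) = -3*t²)
b = 711674/11 (b = (67/33)*31866 = 711674/11 ≈ 64698.)
b - Q(702) = 711674/11 - (-3)*702² = 711674/11 - (-3)*492804 = 711674/11 - 1*(-1478412) = 711674/11 + 1478412 = 16974206/11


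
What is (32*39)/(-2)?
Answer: -624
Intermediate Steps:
(32*39)/(-2) = 1248*(-1/2) = -624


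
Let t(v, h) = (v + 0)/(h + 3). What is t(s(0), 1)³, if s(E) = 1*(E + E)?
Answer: 0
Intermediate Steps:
s(E) = 2*E (s(E) = 1*(2*E) = 2*E)
t(v, h) = v/(3 + h)
t(s(0), 1)³ = ((2*0)/(3 + 1))³ = (0/4)³ = (0*(¼))³ = 0³ = 0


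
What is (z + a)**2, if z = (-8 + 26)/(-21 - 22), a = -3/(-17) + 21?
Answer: 230250276/534361 ≈ 430.89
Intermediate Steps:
a = 360/17 (a = -3*(-1/17) + 21 = 3/17 + 21 = 360/17 ≈ 21.176)
z = -18/43 (z = 18/(-43) = 18*(-1/43) = -18/43 ≈ -0.41860)
(z + a)**2 = (-18/43 + 360/17)**2 = (15174/731)**2 = 230250276/534361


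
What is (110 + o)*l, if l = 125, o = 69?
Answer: 22375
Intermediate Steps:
(110 + o)*l = (110 + 69)*125 = 179*125 = 22375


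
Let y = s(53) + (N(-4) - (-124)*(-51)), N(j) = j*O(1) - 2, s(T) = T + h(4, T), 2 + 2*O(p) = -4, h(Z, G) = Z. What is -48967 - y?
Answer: -42710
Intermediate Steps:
O(p) = -3 (O(p) = -1 + (1/2)*(-4) = -1 - 2 = -3)
s(T) = 4 + T (s(T) = T + 4 = 4 + T)
N(j) = -2 - 3*j (N(j) = j*(-3) - 2 = -3*j - 2 = -2 - 3*j)
y = -6257 (y = (4 + 53) + ((-2 - 3*(-4)) - (-124)*(-51)) = 57 + ((-2 + 12) - 1*6324) = 57 + (10 - 6324) = 57 - 6314 = -6257)
-48967 - y = -48967 - 1*(-6257) = -48967 + 6257 = -42710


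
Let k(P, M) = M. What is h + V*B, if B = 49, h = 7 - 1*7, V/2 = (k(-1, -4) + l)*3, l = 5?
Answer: 294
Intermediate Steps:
V = 6 (V = 2*((-4 + 5)*3) = 2*(1*3) = 2*3 = 6)
h = 0 (h = 7 - 7 = 0)
h + V*B = 0 + 6*49 = 0 + 294 = 294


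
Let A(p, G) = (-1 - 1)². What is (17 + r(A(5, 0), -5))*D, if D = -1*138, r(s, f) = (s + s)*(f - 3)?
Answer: 6486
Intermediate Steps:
A(p, G) = 4 (A(p, G) = (-2)² = 4)
r(s, f) = 2*s*(-3 + f) (r(s, f) = (2*s)*(-3 + f) = 2*s*(-3 + f))
D = -138
(17 + r(A(5, 0), -5))*D = (17 + 2*4*(-3 - 5))*(-138) = (17 + 2*4*(-8))*(-138) = (17 - 64)*(-138) = -47*(-138) = 6486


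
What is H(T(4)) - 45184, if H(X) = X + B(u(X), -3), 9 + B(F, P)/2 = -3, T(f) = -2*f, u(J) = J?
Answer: -45216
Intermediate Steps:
B(F, P) = -24 (B(F, P) = -18 + 2*(-3) = -18 - 6 = -24)
H(X) = -24 + X (H(X) = X - 24 = -24 + X)
H(T(4)) - 45184 = (-24 - 2*4) - 45184 = (-24 - 8) - 45184 = -32 - 45184 = -45216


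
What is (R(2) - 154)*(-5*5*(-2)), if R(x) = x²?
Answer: -7500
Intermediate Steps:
(R(2) - 154)*(-5*5*(-2)) = (2² - 154)*(-5*5*(-2)) = (4 - 154)*(-25*(-2)) = -150*50 = -7500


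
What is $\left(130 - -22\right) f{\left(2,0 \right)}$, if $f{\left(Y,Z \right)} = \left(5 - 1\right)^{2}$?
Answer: $2432$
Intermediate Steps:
$f{\left(Y,Z \right)} = 16$ ($f{\left(Y,Z \right)} = 4^{2} = 16$)
$\left(130 - -22\right) f{\left(2,0 \right)} = \left(130 - -22\right) 16 = \left(130 + 22\right) 16 = 152 \cdot 16 = 2432$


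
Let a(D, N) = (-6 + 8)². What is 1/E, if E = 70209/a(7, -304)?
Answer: 4/70209 ≈ 5.6973e-5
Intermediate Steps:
a(D, N) = 4 (a(D, N) = 2² = 4)
E = 70209/4 ≈ 17552.
1/E = 1/(70209/4) = 4/70209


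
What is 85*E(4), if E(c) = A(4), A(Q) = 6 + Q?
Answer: 850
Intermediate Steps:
E(c) = 10 (E(c) = 6 + 4 = 10)
85*E(4) = 85*10 = 850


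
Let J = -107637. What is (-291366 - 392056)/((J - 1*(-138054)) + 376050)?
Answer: -683422/406467 ≈ -1.6814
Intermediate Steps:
(-291366 - 392056)/((J - 1*(-138054)) + 376050) = (-291366 - 392056)/((-107637 - 1*(-138054)) + 376050) = -683422/((-107637 + 138054) + 376050) = -683422/(30417 + 376050) = -683422/406467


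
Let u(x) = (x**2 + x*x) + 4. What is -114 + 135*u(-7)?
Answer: 13656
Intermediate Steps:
u(x) = 4 + 2*x**2 (u(x) = (x**2 + x**2) + 4 = 2*x**2 + 4 = 4 + 2*x**2)
-114 + 135*u(-7) = -114 + 135*(4 + 2*(-7)**2) = -114 + 135*(4 + 2*49) = -114 + 135*(4 + 98) = -114 + 135*102 = -114 + 13770 = 13656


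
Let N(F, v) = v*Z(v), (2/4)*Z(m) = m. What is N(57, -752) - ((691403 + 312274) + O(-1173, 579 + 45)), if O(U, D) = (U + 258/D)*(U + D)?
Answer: -53707577/104 ≈ -5.1642e+5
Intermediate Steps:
Z(m) = 2*m
N(F, v) = 2*v² (N(F, v) = v*(2*v) = 2*v²)
O(U, D) = (D + U)*(U + 258/D) (O(U, D) = (U + 258/D)*(D + U) = (D + U)*(U + 258/D))
N(57, -752) - ((691403 + 312274) + O(-1173, 579 + 45)) = 2*(-752)² - ((691403 + 312274) + (258 + (-1173)² + (579 + 45)*(-1173) + 258*(-1173)/(579 + 45))) = 2*565504 - (1003677 + (258 + 1375929 + 624*(-1173) + 258*(-1173)/624)) = 1131008 - (1003677 + (258 + 1375929 - 731952 + 258*(-1173)*(1/624))) = 1131008 - (1003677 + (258 + 1375929 - 731952 - 50439/104)) = 1131008 - (1003677 + 66950001/104) = 1131008 - 1*171332409/104 = 1131008 - 171332409/104 = -53707577/104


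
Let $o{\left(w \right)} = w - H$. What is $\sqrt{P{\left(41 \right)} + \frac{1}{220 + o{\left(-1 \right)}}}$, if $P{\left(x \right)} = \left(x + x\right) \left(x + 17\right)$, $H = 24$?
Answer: $\frac{\sqrt{180847095}}{195} \approx 68.964$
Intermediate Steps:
$o{\left(w \right)} = -24 + w$ ($o{\left(w \right)} = w - 24 = -24 + w$)
$P{\left(x \right)} = 2 x \left(17 + x\right)$
$\sqrt{P{\left(41 \right)} + \frac{1}{220 + o{\left(-1 \right)}}} = \sqrt{2 \cdot 41 \left(17 + 41\right) + \frac{1}{220 - 25}} = \sqrt{2 \cdot 41 \cdot 58 + \frac{1}{220 - 25}} = \sqrt{4756 + \frac{1}{195}} = \sqrt{\frac{927421}{195}} = \frac{\sqrt{180847095}}{195}$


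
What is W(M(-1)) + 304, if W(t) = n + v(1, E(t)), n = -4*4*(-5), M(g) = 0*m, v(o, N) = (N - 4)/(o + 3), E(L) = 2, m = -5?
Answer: 767/2 ≈ 383.50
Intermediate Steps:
v(o, N) = (-4 + N)/(3 + o)
M(g) = 0 (M(g) = 0*(-5) = 0)
n = 80 (n = -16*(-5) = 80)
W(t) = 159/2 (W(t) = 80 + (-4 + 2)/(3 + 1) = 80 - 2/4 = 80 + (¼)*(-2) = 80 - ½ = 159/2)
W(M(-1)) + 304 = 159/2 + 304 = 767/2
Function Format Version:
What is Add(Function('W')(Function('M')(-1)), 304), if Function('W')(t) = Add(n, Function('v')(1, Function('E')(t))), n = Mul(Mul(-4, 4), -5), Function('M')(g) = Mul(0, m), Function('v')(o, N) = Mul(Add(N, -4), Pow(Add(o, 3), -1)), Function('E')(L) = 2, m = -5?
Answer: Rational(767, 2) ≈ 383.50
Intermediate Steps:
Function('v')(o, N) = Mul(Pow(Add(3, o), -1), Add(-4, N)) (Function('v')(o, N) = Mul(Add(-4, N), Pow(Add(3, o), -1)) = Mul(Pow(Add(3, o), -1), Add(-4, N)))
Function('M')(g) = 0 (Function('M')(g) = Mul(0, -5) = 0)
n = 80 (n = Mul(-16, -5) = 80)
Function('W')(t) = Rational(159, 2) (Function('W')(t) = Add(80, Mul(Pow(Add(3, 1), -1), Add(-4, 2))) = Add(80, Mul(Pow(4, -1), -2)) = Add(80, Mul(Rational(1, 4), -2)) = Add(80, Rational(-1, 2)) = Rational(159, 2))
Add(Function('W')(Function('M')(-1)), 304) = Add(Rational(159, 2), 304) = Rational(767, 2)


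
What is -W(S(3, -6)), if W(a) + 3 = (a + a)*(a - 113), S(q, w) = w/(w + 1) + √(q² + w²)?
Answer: 4533/25 + 3318*√5/5 ≈ 1665.2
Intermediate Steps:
S(q, w) = √(q² + w²) + w/(1 + w) (S(q, w) = w/(1 + w) + √(q² + w²) = √(q² + w²) + w/(1 + w))
W(a) = -3 + 2*a*(-113 + a) (W(a) = -3 + (a + a)*(a - 113) = -3 + (2*a)*(-113 + a) = -3 + 2*a*(-113 + a))
-W(S(3, -6)) = -(-3 - 226*(-6 + √(3² + (-6)²) - 6*√(3² + (-6)²))/(1 - 6) + 2*((-6 + √(3² + (-6)²) - 6*√(3² + (-6)²))/(1 - 6))²) = -(-3 - 226*(-6 + √(9 + 36) - 6*√(9 + 36))/(-5) + 2*((-6 + √(9 + 36) - 6*√(9 + 36))/(-5))²) = -(-3 - (-226)*(-6 + √45 - 18*√5)/5 + 2*(-(-6 + √45 - 18*√5)/5)²) = -(-3 - (-226)*(-6 + 3*√5 - 18*√5)/5 + 2*(-(-6 + 3*√5 - 18*√5)/5)²) = -(-3 - (-226)*(-6 - 15*√5)/5 + 2*(-(-6 - 15*√5)/5)²) = -(-3 - 226*(6/5 + 3*√5) + 2*(6/5 + 3*√5)²) = -(-3 + (-1356/5 - 678*√5) + 2*(6/5 + 3*√5)²) = -(-1371/5 - 678*√5 + 2*(6/5 + 3*√5)²) = 1371/5 - 2*(6/5 + 3*√5)² + 678*√5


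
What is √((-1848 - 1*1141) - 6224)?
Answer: I*√9213 ≈ 95.984*I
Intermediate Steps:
√((-1848 - 1*1141) - 6224) = √((-1848 - 1141) - 6224) = √(-2989 - 6224) = √(-9213) = I*√9213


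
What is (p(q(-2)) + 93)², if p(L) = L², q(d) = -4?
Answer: 11881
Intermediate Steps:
(p(q(-2)) + 93)² = ((-4)² + 93)² = (16 + 93)² = 109² = 11881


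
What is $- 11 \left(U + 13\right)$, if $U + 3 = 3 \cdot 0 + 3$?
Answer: $-143$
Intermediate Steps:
$U = 0$ ($U = -3 + \left(3 \cdot 0 + 3\right) = -3 + \left(0 + 3\right) = -3 + 3 = 0$)
$- 11 \left(U + 13\right) = - 11 \left(0 + 13\right) = \left(-11\right) 13 = -143$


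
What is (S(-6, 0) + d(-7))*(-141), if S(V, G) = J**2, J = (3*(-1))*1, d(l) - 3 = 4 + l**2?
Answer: -9165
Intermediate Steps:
d(l) = 7 + l**2 (d(l) = 3 + (4 + l**2) = 7 + l**2)
J = -3 (J = -3*1 = -3)
S(V, G) = 9 (S(V, G) = (-3)**2 = 9)
(S(-6, 0) + d(-7))*(-141) = (9 + (7 + (-7)**2))*(-141) = (9 + (7 + 49))*(-141) = (9 + 56)*(-141) = 65*(-141) = -9165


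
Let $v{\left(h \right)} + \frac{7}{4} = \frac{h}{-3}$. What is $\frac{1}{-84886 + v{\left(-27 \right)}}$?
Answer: $- \frac{4}{339515} \approx -1.1782 \cdot 10^{-5}$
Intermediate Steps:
$v{\left(h \right)} = - \frac{7}{4} - \frac{h}{3}$ ($v{\left(h \right)} = - \frac{7}{4} + \frac{h}{-3} = - \frac{7}{4} + h \left(- \frac{1}{3}\right) = - \frac{7}{4} - \frac{h}{3}$)
$\frac{1}{-84886 + v{\left(-27 \right)}} = \frac{1}{-84886 - - \frac{29}{4}} = \frac{1}{-84886 + \left(- \frac{7}{4} + 9\right)} = \frac{1}{-84886 + \frac{29}{4}} = \frac{1}{- \frac{339515}{4}} = - \frac{4}{339515}$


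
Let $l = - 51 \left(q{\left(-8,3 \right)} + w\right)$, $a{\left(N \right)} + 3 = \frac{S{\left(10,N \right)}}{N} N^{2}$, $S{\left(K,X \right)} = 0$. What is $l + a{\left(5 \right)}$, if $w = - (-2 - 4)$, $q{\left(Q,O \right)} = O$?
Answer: $-462$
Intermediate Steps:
$w = 6$ ($w = \left(-1\right) \left(-6\right) = 6$)
$a{\left(N \right)} = -3$ ($a{\left(N \right)} = -3 + \frac{0}{N} N^{2} = -3 + 0 N^{2} = -3 + 0 = -3$)
$l = -459$ ($l = - 51 \left(3 + 6\right) = \left(-51\right) 9 = -459$)
$l + a{\left(5 \right)} = -459 - 3 = -462$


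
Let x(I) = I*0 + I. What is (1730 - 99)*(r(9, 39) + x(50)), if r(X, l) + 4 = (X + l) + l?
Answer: 216923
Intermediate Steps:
x(I) = I (x(I) = 0 + I = I)
r(X, l) = -4 + X + 2*l (r(X, l) = -4 + ((X + l) + l) = -4 + (X + 2*l) = -4 + X + 2*l)
(1730 - 99)*(r(9, 39) + x(50)) = (1730 - 99)*((-4 + 9 + 2*39) + 50) = 1631*((-4 + 9 + 78) + 50) = 1631*(83 + 50) = 1631*133 = 216923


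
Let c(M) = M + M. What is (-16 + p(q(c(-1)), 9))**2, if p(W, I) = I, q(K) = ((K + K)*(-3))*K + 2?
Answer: 49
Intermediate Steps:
c(M) = 2*M
q(K) = 2 - 6*K**2 (q(K) = ((2*K)*(-3))*K + 2 = (-6*K)*K + 2 = -6*K**2 + 2 = 2 - 6*K**2)
(-16 + p(q(c(-1)), 9))**2 = (-16 + 9)**2 = (-7)**2 = 49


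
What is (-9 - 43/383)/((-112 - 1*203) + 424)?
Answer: -3490/41747 ≈ -0.083599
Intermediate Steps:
(-9 - 43/383)/((-112 - 1*203) + 424) = (-9 - 43*1/383)/((-112 - 203) + 424) = (-9 - 43/383)/(-315 + 424) = -3490/383/109 = -3490/383*1/109 = -3490/41747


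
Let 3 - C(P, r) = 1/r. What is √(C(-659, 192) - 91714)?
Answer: I*√52825539/24 ≈ 302.84*I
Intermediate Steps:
C(P, r) = 3 - 1/r
√(C(-659, 192) - 91714) = √((3 - 1/192) - 91714) = √(575/192 - 91714) = √(-17608513/192) = I*√52825539/24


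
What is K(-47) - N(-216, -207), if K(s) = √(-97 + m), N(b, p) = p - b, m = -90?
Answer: -9 + I*√187 ≈ -9.0 + 13.675*I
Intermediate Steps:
K(s) = I*√187 (K(s) = √(-97 - 90) = √(-187) = I*√187)
K(-47) - N(-216, -207) = I*√187 - (-207 - 1*(-216)) = I*√187 - (-207 + 216) = I*√187 - 1*9 = I*√187 - 9 = -9 + I*√187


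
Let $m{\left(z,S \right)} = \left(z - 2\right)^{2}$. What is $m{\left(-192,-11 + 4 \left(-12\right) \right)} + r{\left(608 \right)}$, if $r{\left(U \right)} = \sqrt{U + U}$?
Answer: $37636 + 8 \sqrt{19} \approx 37671.0$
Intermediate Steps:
$m{\left(z,S \right)} = \left(-2 + z\right)^{2}$
$r{\left(U \right)} = \sqrt{2} \sqrt{U}$ ($r{\left(U \right)} = \sqrt{2 U} = \sqrt{2} \sqrt{U}$)
$m{\left(-192,-11 + 4 \left(-12\right) \right)} + r{\left(608 \right)} = \left(-2 - 192\right)^{2} + \sqrt{2} \sqrt{608} = \left(-194\right)^{2} + \sqrt{2} \cdot 4 \sqrt{38} = 37636 + 8 \sqrt{19}$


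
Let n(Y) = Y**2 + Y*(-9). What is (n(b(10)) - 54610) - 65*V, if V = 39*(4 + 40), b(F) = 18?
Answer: -165988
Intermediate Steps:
n(Y) = Y**2 - 9*Y
V = 1716 (V = 39*44 = 1716)
(n(b(10)) - 54610) - 65*V = (18*(-9 + 18) - 54610) - 65*1716 = (18*9 - 54610) - 1*111540 = (162 - 54610) - 111540 = -54448 - 111540 = -165988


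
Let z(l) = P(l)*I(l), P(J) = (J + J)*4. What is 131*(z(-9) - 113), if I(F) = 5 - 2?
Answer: -43099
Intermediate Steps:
P(J) = 8*J (P(J) = (2*J)*4 = 8*J)
I(F) = 3
z(l) = 24*l (z(l) = (8*l)*3 = 24*l)
131*(z(-9) - 113) = 131*(24*(-9) - 113) = 131*(-216 - 113) = 131*(-329) = -43099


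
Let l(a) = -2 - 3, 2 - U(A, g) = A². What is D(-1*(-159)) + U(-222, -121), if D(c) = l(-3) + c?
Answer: -49128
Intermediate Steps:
U(A, g) = 2 - A²
l(a) = -5
D(c) = -5 + c
D(-1*(-159)) + U(-222, -121) = (-5 - 1*(-159)) + (2 - 1*(-222)²) = (-5 + 159) + (2 - 1*49284) = 154 + (2 - 49284) = 154 - 49282 = -49128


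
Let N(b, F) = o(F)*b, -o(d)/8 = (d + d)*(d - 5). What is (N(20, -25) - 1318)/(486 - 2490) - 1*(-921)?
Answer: 1043501/1002 ≈ 1041.4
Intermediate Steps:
o(d) = -16*d*(-5 + d) (o(d) = -8*(d + d)*(d - 5) = -8*2*d*(-5 + d) = -16*d*(-5 + d))
N(b, F) = 16*F*b*(5 - F) (N(b, F) = (16*F*(5 - F))*b = 16*F*b*(5 - F))
(N(20, -25) - 1318)/(486 - 2490) - 1*(-921) = (16*(-25)*20*(5 - 1*(-25)) - 1318)/(486 - 2490) - 1*(-921) = (16*(-25)*20*(5 + 25) - 1318)/(-2004) + 921 = (16*(-25)*20*30 - 1318)*(-1/2004) + 921 = (-240000 - 1318)*(-1/2004) + 921 = -241318*(-1/2004) + 921 = 120659/1002 + 921 = 1043501/1002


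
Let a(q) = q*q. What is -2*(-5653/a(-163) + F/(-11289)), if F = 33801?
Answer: 641250324/99979147 ≈ 6.4138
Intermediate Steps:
a(q) = q**2
-2*(-5653/a(-163) + F/(-11289)) = -2*(-5653/((-163)**2) + 33801/(-11289)) = -2*(-5653/26569 + 33801*(-1/11289)) = -2*(-5653*1/26569 - 11267/3763) = -2*(-5653/26569 - 11267/3763) = -2*(-320625162/99979147) = 641250324/99979147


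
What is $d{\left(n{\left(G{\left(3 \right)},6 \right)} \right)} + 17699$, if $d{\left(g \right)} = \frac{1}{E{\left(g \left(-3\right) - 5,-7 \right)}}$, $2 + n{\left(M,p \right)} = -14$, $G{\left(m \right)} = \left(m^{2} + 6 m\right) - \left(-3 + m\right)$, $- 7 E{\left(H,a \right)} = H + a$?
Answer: $\frac{637157}{36} \approx 17699.0$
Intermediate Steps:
$E{\left(H,a \right)} = - \frac{H}{7} - \frac{a}{7}$ ($E{\left(H,a \right)} = - \frac{H + a}{7} = - \frac{H}{7} - \frac{a}{7}$)
$G{\left(m \right)} = 3 + m^{2} + 5 m$
$n{\left(M,p \right)} = -16$ ($n{\left(M,p \right)} = -2 - 14 = -16$)
$d{\left(g \right)} = \frac{1}{\frac{12}{7} + \frac{3 g}{7}}$ ($d{\left(g \right)} = \frac{1}{- \frac{g \left(-3\right) - 5}{7} - -1} = \frac{1}{- \frac{- 3 g - 5}{7} + 1} = \frac{1}{- \frac{-5 - 3 g}{7} + 1} = \frac{1}{\left(\frac{5}{7} + \frac{3 g}{7}\right) + 1} = \frac{1}{\frac{12}{7} + \frac{3 g}{7}}$)
$d{\left(n{\left(G{\left(3 \right)},6 \right)} \right)} + 17699 = \frac{7}{3 \left(4 - 16\right)} + 17699 = \frac{7}{3 \left(-12\right)} + 17699 = \frac{7}{3} \left(- \frac{1}{12}\right) + 17699 = - \frac{7}{36} + 17699 = \frac{637157}{36}$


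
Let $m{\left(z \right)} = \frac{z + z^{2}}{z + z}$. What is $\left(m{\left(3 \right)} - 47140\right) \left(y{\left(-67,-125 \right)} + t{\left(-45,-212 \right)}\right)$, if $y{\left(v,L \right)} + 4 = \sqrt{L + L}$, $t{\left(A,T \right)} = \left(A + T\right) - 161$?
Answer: $19892236 - 235690 i \sqrt{10} \approx 1.9892 \cdot 10^{7} - 7.4532 \cdot 10^{5} i$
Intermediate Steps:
$m{\left(z \right)} = \frac{z + z^{2}}{2 z}$
$t{\left(A,T \right)} = -161 + A + T$
$y{\left(v,L \right)} = -4 + \sqrt{2} \sqrt{L}$ ($y{\left(v,L \right)} = -4 + \sqrt{L + L} = -4 + \sqrt{2 L} = -4 + \sqrt{2} \sqrt{L}$)
$\left(m{\left(3 \right)} - 47140\right) \left(y{\left(-67,-125 \right)} + t{\left(-45,-212 \right)}\right) = \left(\left(\frac{1}{2} + \frac{1}{2} \cdot 3\right) - 47140\right) \left(\left(-4 + \sqrt{2} \sqrt{-125}\right) - 418\right) = \left(\left(\frac{1}{2} + \frac{3}{2}\right) - 47140\right) \left(\left(-4 + \sqrt{2} \cdot 5 i \sqrt{5}\right) - 418\right) = \left(2 - 47140\right) \left(\left(-4 + 5 i \sqrt{10}\right) - 418\right) = - 47138 \left(-422 + 5 i \sqrt{10}\right) = 19892236 - 235690 i \sqrt{10}$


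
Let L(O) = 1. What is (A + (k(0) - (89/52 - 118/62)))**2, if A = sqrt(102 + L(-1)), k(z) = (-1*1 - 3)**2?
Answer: 948912233/2598544 + 26101*sqrt(103)/806 ≈ 693.83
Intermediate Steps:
k(z) = 16 (k(z) = (-1 - 3)**2 = (-4)**2 = 16)
A = sqrt(103) (A = sqrt(102 + 1) = sqrt(103) ≈ 10.149)
(A + (k(0) - (89/52 - 118/62)))**2 = (sqrt(103) + (16 - (89/52 - 118/62)))**2 = (sqrt(103) + (16 - (89*(1/52) - 118*1/62)))**2 = (sqrt(103) + (16 - (89/52 - 59/31)))**2 = (sqrt(103) + (16 - 1*(-309/1612)))**2 = (sqrt(103) + (16 + 309/1612))**2 = (sqrt(103) + 26101/1612)**2 = (26101/1612 + sqrt(103))**2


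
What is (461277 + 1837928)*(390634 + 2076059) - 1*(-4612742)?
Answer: 5671437491807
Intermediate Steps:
(461277 + 1837928)*(390634 + 2076059) - 1*(-4612742) = 2299205*2466693 + 4612742 = 5671432879065 + 4612742 = 5671437491807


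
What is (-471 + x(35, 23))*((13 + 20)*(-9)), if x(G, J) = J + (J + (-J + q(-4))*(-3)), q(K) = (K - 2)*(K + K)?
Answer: 148500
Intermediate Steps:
q(K) = 2*K*(-2 + K) (q(K) = (-2 + K)*(2*K) = 2*K*(-2 + K))
x(G, J) = -144 + 5*J (x(G, J) = J + (J + (-J + 2*(-4)*(-2 - 4))*(-3)) = J + (J + (-J + 2*(-4)*(-6))*(-3)) = J + (J + (-J + 48)*(-3)) = J + (J + (48 - J)*(-3)) = J + (J + (-144 + 3*J)) = J + (-144 + 4*J) = -144 + 5*J)
(-471 + x(35, 23))*((13 + 20)*(-9)) = (-471 + (-144 + 5*23))*((13 + 20)*(-9)) = (-471 + (-144 + 115))*(33*(-9)) = (-471 - 29)*(-297) = -500*(-297) = 148500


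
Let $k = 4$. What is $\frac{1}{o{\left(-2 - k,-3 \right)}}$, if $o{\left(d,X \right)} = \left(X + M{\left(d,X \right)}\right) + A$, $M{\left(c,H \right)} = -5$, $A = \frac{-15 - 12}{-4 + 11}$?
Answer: $- \frac{7}{83} \approx -0.084337$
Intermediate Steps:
$A = - \frac{27}{7} \approx -3.8571$
$o{\left(d,X \right)} = - \frac{62}{7} + X$ ($o{\left(d,X \right)} = \left(X - 5\right) - \frac{27}{7} = \left(-5 + X\right) - \frac{27}{7} = - \frac{62}{7} + X$)
$\frac{1}{o{\left(-2 - k,-3 \right)}} = \frac{1}{- \frac{62}{7} - 3} = \frac{1}{- \frac{83}{7}} = - \frac{7}{83}$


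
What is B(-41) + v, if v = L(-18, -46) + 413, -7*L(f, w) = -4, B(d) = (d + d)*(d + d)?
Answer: 49963/7 ≈ 7137.6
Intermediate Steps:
B(d) = 4*d² (B(d) = (2*d)*(2*d) = 4*d²)
L(f, w) = 4/7 (L(f, w) = -⅐*(-4) = 4/7)
v = 2895/7 (v = 4/7 + 413 = 2895/7 ≈ 413.57)
B(-41) + v = 4*(-41)² + 2895/7 = 4*1681 + 2895/7 = 6724 + 2895/7 = 49963/7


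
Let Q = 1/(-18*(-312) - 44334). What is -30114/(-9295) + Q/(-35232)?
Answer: 41078886122959/12679426393920 ≈ 3.2398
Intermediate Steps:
Q = -1/38718 (Q = 1/(5616 - 44334) = 1/(-38718) = -1/38718 ≈ -2.5828e-5)
-30114/(-9295) + Q/(-35232) = -30114/(-9295) - 1/38718/(-35232) = -30114*(-1/9295) - 1/38718*(-1/35232) = 30114/9295 + 1/1364112576 = 41078886122959/12679426393920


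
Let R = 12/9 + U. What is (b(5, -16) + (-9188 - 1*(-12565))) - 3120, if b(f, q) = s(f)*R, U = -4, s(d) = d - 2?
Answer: 249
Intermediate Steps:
s(d) = -2 + d
R = -8/3 (R = 12/9 - 4 = 12*(1/9) - 4 = 4/3 - 4 = -8/3 ≈ -2.6667)
b(f, q) = 16/3 - 8*f/3 (b(f, q) = (-2 + f)*(-8/3) = 16/3 - 8*f/3)
(b(5, -16) + (-9188 - 1*(-12565))) - 3120 = ((16/3 - 8/3*5) + (-9188 - 1*(-12565))) - 3120 = ((16/3 - 40/3) + (-9188 + 12565)) - 3120 = (-8 + 3377) - 3120 = 3369 - 3120 = 249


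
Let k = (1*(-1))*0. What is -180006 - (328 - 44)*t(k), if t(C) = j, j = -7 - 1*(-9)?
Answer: -180574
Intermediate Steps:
k = 0 (k = -1*0 = 0)
j = 2 (j = -7 + 9 = 2)
t(C) = 2
-180006 - (328 - 44)*t(k) = -180006 - (328 - 44)*2 = -180006 - 284*2 = -180006 - 1*568 = -180006 - 568 = -180574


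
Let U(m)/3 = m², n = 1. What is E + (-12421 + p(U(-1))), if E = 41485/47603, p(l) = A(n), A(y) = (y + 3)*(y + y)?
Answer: -590854554/47603 ≈ -12412.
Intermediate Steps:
U(m) = 3*m²
A(y) = 2*y*(3 + y) (A(y) = (3 + y)*(2*y) = 2*y*(3 + y))
p(l) = 8 (p(l) = 2*1*(3 + 1) = 2*1*4 = 8)
E = 41485/47603 (E = 41485*(1/47603) = 41485/47603 ≈ 0.87148)
E + (-12421 + p(U(-1))) = 41485/47603 + (-12421 + 8) = 41485/47603 - 12413 = -590854554/47603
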